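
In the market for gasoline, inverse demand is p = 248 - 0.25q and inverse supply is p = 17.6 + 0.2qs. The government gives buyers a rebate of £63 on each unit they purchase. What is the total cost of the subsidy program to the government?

Government cost = £41076

Pre-subsidy: 248 - 0.25q = 17.6 + 0.2q gives q* = 512 and p* = 120.
With the rebate, buyers effectively pay pb = ps − 63, where ps is the price sellers receive.
On the curves, pb = 248 - 0.25q and ps = 17.6 + 0.2q; the wedge ps − pb = 63 gives 17.6 + 0.2q − (248 - 0.25q) = 63, so q' = 652.
Then pb = 248 − 0.25·652 = 85 and ps = 17.6 + 0.2·652 = 148.
Government outlay = subsidy × quantity = 63 × 652 = 41076.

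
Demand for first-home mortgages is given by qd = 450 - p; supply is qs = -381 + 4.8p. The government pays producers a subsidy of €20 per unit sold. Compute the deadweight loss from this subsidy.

Pre-subsidy: 450 - p = -381 + 4.8p gives p* = 4155/29, q* = 8895/29.
With the subsidy, sellers receive ps = pb + 20 for each unit, where pb is the price buyers pay.
Supply in terms of pb becomes qs = -381 + 4.8(pb + 20) = -285 + 4.8pb. Setting this equal to demand: 450 - pb = -285 + 4.8pb, so pb = 3675/29.
Sellers receive ps = 3675/29 + 20 = 4255/29; q' = 450 − 1·(3675/29) = 9375/29.
The subsidy expands output by 9375/29 − 8895/29 = 480/29 past the efficient level; on those units the gap between marginal cost and willingness to pay runs from 0 up to 20.
DWL = ½ × 20 × 480/29 = 4800/29.

Deadweight loss = 4800/29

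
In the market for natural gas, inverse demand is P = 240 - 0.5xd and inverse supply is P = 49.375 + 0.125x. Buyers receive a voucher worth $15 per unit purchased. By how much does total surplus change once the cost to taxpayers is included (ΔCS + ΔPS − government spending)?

Pre-subsidy: 240 - 0.5x = 49.375 + 0.125x gives x* = 305 and P* = 87.5.
With the rebate, buyers effectively pay Pb = Ps − 15, where Ps is the price sellers receive.
On the curves, Pb = 240 - 0.5x and Ps = 49.375 + 0.125x; the wedge Ps − Pb = 15 gives 49.375 + 0.125x − (240 - 0.5x) = 15, so x' = 329.
Then Pb = 240 − 0.5·329 = 75.5 and Ps = 49.375 + 0.125·329 = 90.5.
ΔCS = ½(305 + 329)(87.5 − 75.5) = 3804; ΔPS = ½(305 + 329)(90.5 − 87.5) = 951.
Government spending = 15 × 329 = 4935.
Net change = 3804 + 951 − 4935 = -180. The loss equals the DWL triangle ½·15·24.

Net change in total surplus = -$180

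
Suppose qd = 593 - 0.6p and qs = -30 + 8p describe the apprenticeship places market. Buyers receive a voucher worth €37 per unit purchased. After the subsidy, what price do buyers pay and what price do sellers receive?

Pre-subsidy: 593 - 0.6p = -30 + 8p gives p* = 3115/43, q* = 23630/43.
With the rebate, buyers effectively pay pb = ps − 37, where ps is the price sellers receive.
Demand in terms of ps becomes qd = 593 − 0.6(ps − 37) = 615.2 - 0.6ps. Setting this equal to supply: 615.2 - 0.6ps = -30 + 8ps, so ps = 3226/43.
Buyers pay pb = 3226/43 − 37 = 1635/43; q' = -30 + 8·(3226/43) = 24518/43.

Buyers pay 1635/43; sellers receive 3226/43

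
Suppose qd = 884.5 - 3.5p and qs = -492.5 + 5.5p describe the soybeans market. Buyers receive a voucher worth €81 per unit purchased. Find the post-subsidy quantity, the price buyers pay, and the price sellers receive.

Pre-subsidy: 884.5 - 3.5p = -492.5 + 5.5p gives p* = 153, q* = 349.
With the rebate, buyers effectively pay pb = ps − 81, where ps is the price sellers receive.
Demand in terms of ps becomes qd = 884.5 − 3.5(ps − 81) = 1168 - 3.5ps. Setting this equal to supply: 1168 - 3.5ps = -492.5 + 5.5ps, so ps = 184.5.
Buyers pay pb = 184.5 − 81 = 103.5; q' = -492.5 + 5.5·184.5 = 522.25.

q' = 522.25; buyers pay €103.5; sellers receive €184.5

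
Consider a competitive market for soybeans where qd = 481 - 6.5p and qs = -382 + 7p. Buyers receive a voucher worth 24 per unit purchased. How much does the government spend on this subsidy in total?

Government cost = 31616/9

Pre-subsidy: 481 - 6.5p = -382 + 7p gives p* = 1726/27, q* = 1768/27.
With the rebate, buyers effectively pay pb = ps − 24, where ps is the price sellers receive.
Demand in terms of ps becomes qd = 481 − 6.5(ps − 24) = 637 - 6.5ps. Setting this equal to supply: 637 - 6.5ps = -382 + 7ps, so ps = 2038/27.
Buyers pay pb = 2038/27 − 24 = 1390/27; q' = -382 + 7·(2038/27) = 3952/27.
Government outlay = subsidy × quantity = 24 × 3952/27 = 31616/9.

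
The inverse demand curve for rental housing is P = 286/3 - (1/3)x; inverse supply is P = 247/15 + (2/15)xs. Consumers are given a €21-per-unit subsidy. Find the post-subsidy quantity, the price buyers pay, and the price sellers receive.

Pre-subsidy: 286/3 - (1/3)x = 247/15 + (2/15)x gives x* = 169 and P* = 39.
With the rebate, buyers effectively pay Pb = Ps − 21, where Ps is the price sellers receive.
On the curves, Pb = 286/3 - (1/3)x and Ps = 247/15 + (2/15)x; the wedge Ps − Pb = 21 gives 247/15 + (2/15)x − (286/3 - (1/3)x) = 21, so x' = 214.
Then Pb = 286/3 − (1/3)·214 = 24 and Ps = 247/15 + (2/15)·214 = 45.

x' = 214; buyers pay €24; sellers receive €45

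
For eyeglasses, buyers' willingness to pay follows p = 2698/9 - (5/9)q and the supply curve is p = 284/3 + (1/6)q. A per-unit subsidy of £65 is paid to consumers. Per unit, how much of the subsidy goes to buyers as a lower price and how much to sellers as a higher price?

Pre-subsidy: 2698/9 - (5/9)q = 284/3 + (1/6)q gives q* = 284 and p* = 142.
With the rebate, buyers effectively pay pb = ps − 65, where ps is the price sellers receive.
On the curves, pb = 2698/9 - (5/9)q and ps = 284/3 + (1/6)q; the wedge ps − pb = 65 gives 284/3 + (1/6)q − (2698/9 - (5/9)q) = 65, so q' = 374.
Then pb = 2698/9 − (5/9)·374 = 92 and ps = 284/3 + (1/6)·374 = 157.
Buyers' price falls by p* − pb = 142 − 92 = 50; sellers' price rises by ps − p* = 157 − 142 = 15.

Buyers gain £50 per unit; sellers gain £15 per unit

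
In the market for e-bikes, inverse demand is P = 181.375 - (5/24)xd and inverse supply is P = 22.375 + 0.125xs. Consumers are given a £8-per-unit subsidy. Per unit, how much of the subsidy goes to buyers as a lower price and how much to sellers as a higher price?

Buyers gain £5 per unit; sellers gain £3 per unit

Pre-subsidy: 181.375 - (5/24)x = 22.375 + 0.125x gives x* = 477 and P* = 82.
With the rebate, buyers effectively pay Pb = Ps − 8, where Ps is the price sellers receive.
On the curves, Pb = 181.375 - (5/24)x and Ps = 22.375 + 0.125x; the wedge Ps − Pb = 8 gives 22.375 + 0.125x − (181.375 - (5/24)x) = 8, so x' = 501.
Then Pb = 181.375 − (5/24)·501 = 77 and Ps = 22.375 + 0.125·501 = 85.
Buyers' price falls by P* − Pb = 82 − 77 = 5; sellers' price rises by Ps − P* = 85 − 82 = 3.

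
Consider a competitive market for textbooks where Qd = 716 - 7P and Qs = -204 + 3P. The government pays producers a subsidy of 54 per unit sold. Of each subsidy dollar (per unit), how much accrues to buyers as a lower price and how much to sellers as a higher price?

Pre-subsidy: 716 - 7P = -204 + 3P gives P* = 92, Q* = 72.
With the subsidy, sellers receive Ps = Pb + 54 for each unit, where Pb is the price buyers pay.
Supply in terms of Pb becomes Qs = -204 + 3(Pb + 54) = -42 + 3Pb. Setting this equal to demand: 716 - 7Pb = -42 + 3Pb, so Pb = 75.8.
Sellers receive Ps = 75.8 + 54 = 129.8; Q' = 716 − 7·75.8 = 185.4.
Buyers' price falls by P* − Pb = 92 − 75.8 = 16.2; sellers' price rises by Ps − P* = 129.8 − 92 = 37.8.

Buyers gain 16.2 per unit; sellers gain 37.8 per unit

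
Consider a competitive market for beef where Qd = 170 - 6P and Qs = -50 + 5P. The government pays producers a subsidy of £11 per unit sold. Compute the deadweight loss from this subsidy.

Pre-subsidy: 170 - 6P = -50 + 5P gives P* = 20, Q* = 50.
With the subsidy, sellers receive Ps = Pb + 11 for each unit, where Pb is the price buyers pay.
Supply in terms of Pb becomes Qs = -50 + 5(Pb + 11) = 5 + 5Pb. Setting this equal to demand: 170 - 6Pb = 5 + 5Pb, so Pb = 15.
Sellers receive Ps = 15 + 11 = 26; Q' = 170 − 6·15 = 80.
The subsidy expands output by 80 − 50 = 30 past the efficient level; on those units the gap between marginal cost and willingness to pay runs from 0 up to 11.
DWL = ½ × 11 × 30 = 165.

Deadweight loss = £165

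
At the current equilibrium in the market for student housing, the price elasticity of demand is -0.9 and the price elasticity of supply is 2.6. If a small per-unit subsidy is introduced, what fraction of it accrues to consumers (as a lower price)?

For a small subsidy around the equilibrium, the benefit split depends on the relative slopes, which at a point are proportional to the elasticities.
Buyer share = εs/(εs + |εd|) = 2.6/(2.6 + 0.9) = 26/35; seller share = |εd|/(εs + |εd|) = 9/35.

Consumer share = 26/35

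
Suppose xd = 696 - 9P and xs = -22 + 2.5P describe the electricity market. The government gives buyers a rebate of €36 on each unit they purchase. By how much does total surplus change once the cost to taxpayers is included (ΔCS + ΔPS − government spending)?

Pre-subsidy: 696 - 9P = -22 + 2.5P gives P* = 1436/23, x* = 3084/23.
With the rebate, buyers effectively pay Pb = Ps − 36, where Ps is the price sellers receive.
Demand in terms of Ps becomes xd = 696 − 9(Ps − 36) = 1020 - 9Ps. Setting this equal to supply: 1020 - 9Ps = -22 + 2.5Ps, so Ps = 2084/23.
Buyers pay Pb = 2084/23 − 36 = 1256/23; x' = -22 + 2.5·(2084/23) = 4704/23.
ΔCS = ½(3084/23 + 4704/23)(1436/23 − 1256/23) = 700920/529; ΔPS = ½(3084/23 + 4704/23)(2084/23 − 1436/23) = 2523312/529.
Government spending = 36 × 4704/23 = 169344/23.
Net change = 700920/529 + 2523312/529 − 169344/23 = -29160/23. The loss equals the DWL triangle ½·36·1620/23.

Net change in total surplus = -29160/23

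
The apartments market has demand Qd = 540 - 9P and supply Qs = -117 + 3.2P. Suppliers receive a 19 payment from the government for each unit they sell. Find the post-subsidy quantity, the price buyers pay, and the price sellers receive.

Pre-subsidy: 540 - 9P = -117 + 3.2P gives P* = 3285/61, Q* = 3375/61.
With the subsidy, sellers receive Ps = Pb + 19 for each unit, where Pb is the price buyers pay.
Supply in terms of Pb becomes Qs = -117 + 3.2(Pb + 19) = -56.2 + 3.2Pb. Setting this equal to demand: 540 - 9Pb = -56.2 + 3.2Pb, so Pb = 2981/61.
Sellers receive Ps = 2981/61 + 19 = 4140/61; Q' = 540 − 9·(2981/61) = 6111/61.

Q' = 6111/61; buyers pay 2981/61; sellers receive 4140/61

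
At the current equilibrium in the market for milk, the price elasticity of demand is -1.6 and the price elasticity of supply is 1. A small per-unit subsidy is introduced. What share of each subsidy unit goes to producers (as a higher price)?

Producer share = 8/13

For a small subsidy around the equilibrium, the benefit split depends on the relative slopes, which at a point are proportional to the elasticities.
Buyer share = εs/(εs + |εd|) = 1/(1 + 1.6) = 5/13; seller share = |εd|/(εs + |εd|) = 8/13.
So producers capture 8/13 of the subsidy.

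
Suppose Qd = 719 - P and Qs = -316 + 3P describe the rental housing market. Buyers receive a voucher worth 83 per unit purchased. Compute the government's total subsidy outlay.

Government cost = 43367.5

Pre-subsidy: 719 - P = -316 + 3P gives P* = 258.75, Q* = 460.25.
With the rebate, buyers effectively pay Pb = Ps − 83, where Ps is the price sellers receive.
Demand in terms of Ps becomes Qd = 719 − 1(Ps − 83) = 802 - Ps. Setting this equal to supply: 802 - Ps = -316 + 3Ps, so Ps = 279.5.
Buyers pay Pb = 279.5 − 83 = 196.5; Q' = -316 + 3·279.5 = 522.5.
Government outlay = subsidy × quantity = 83 × 522.5 = 43367.5.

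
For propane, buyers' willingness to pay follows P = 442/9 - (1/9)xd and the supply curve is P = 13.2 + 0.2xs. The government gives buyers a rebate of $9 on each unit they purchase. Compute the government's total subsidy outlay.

Government cost = 18189/14

Pre-subsidy: 442/9 - (1/9)x = 13.2 + 0.2x gives x* = 808/7 and P* = 254/7.
With the rebate, buyers effectively pay Pb = Ps − 9, where Ps is the price sellers receive.
On the curves, Pb = 442/9 - (1/9)x and Ps = 13.2 + 0.2x; the wedge Ps − Pb = 9 gives 13.2 + 0.2x − (442/9 - (1/9)x) = 9, so x' = 2021/14.
Then Pb = 442/9 − (1/9)·(2021/14) = 463/14 and Ps = 13.2 + 0.2·(2021/14) = 589/14.
Government outlay = subsidy × quantity = 9 × 2021/14 = 18189/14.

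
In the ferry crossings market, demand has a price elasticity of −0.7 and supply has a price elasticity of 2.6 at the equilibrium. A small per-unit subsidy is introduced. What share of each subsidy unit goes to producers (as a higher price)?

Producer share = 7/33

For a small subsidy around the equilibrium, the benefit split depends on the relative slopes, which at a point are proportional to the elasticities.
Buyer share = εs/(εs + |εd|) = 2.6/(2.6 + 0.7) = 26/33; seller share = |εd|/(εs + |εd|) = 7/33.
So producers capture 7/33 of the subsidy.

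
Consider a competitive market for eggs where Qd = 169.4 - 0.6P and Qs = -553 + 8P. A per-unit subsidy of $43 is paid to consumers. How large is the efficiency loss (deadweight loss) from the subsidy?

Deadweight loss = $516

Pre-subsidy: 169.4 - 0.6P = -553 + 8P gives P* = 84, Q* = 119.
With the rebate, buyers effectively pay Pb = Ps − 43, where Ps is the price sellers receive.
Demand in terms of Ps becomes Qd = 169.4 − 0.6(Ps − 43) = 195.2 - 0.6Ps. Setting this equal to supply: 195.2 - 0.6Ps = -553 + 8Ps, so Ps = 87.
Buyers pay Pb = 87 − 43 = 44; Q' = -553 + 8·87 = 143.
The subsidy expands output by 143 − 119 = 24 past the efficient level; on those units the gap between marginal cost and willingness to pay runs from 0 up to 43.
DWL = ½ × 43 × 24 = 516.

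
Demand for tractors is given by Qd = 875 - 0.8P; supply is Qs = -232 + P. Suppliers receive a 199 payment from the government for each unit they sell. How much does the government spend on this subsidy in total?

Pre-subsidy: 875 - 0.8P = -232 + P gives P* = 615, Q* = 383.
With the subsidy, sellers receive Ps = Pb + 199 for each unit, where Pb is the price buyers pay.
Supply in terms of Pb becomes Qs = -232 + 1(Pb + 199) = -33 + Pb. Setting this equal to demand: 875 - 0.8Pb = -33 + Pb, so Pb = 4540/9.
Sellers receive Ps = 4540/9 + 199 = 6331/9; Q' = 875 − 0.8·(4540/9) = 4243/9.
Government outlay = subsidy × quantity = 199 × 4243/9 = 844357/9.

Government cost = 844357/9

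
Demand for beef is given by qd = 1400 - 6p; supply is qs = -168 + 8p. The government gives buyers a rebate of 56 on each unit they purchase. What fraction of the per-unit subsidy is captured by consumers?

Pre-subsidy: 1400 - 6p = -168 + 8p gives p* = 112, q* = 728.
With the rebate, buyers effectively pay pb = ps − 56, where ps is the price sellers receive.
Demand in terms of ps becomes qd = 1400 − 6(ps − 56) = 1736 - 6ps. Setting this equal to supply: 1736 - 6ps = -168 + 8ps, so ps = 136.
Buyers pay pb = 136 − 56 = 80; q' = -168 + 8·136 = 920.
Buyers' price falls by p* − pb = 112 − 80 = 32; sellers' price rises by ps − p* = 136 − 112 = 24.
So consumers capture 32/56 = 4/7 of each unit of subsidy.

Consumer share = 4/7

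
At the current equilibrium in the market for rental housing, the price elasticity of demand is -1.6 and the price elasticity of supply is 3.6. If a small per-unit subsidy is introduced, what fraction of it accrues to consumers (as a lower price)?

Consumer share = 9/13

For a small subsidy around the equilibrium, the benefit split depends on the relative slopes, which at a point are proportional to the elasticities.
Buyer share = εs/(εs + |εd|) = 3.6/(3.6 + 1.6) = 9/13; seller share = |εd|/(εs + |εd|) = 4/13.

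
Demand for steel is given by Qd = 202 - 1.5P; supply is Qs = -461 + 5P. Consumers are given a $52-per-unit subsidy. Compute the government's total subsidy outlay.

Pre-subsidy: 202 - 1.5P = -461 + 5P gives P* = 102, Q* = 49.
With the rebate, buyers effectively pay Pb = Ps − 52, where Ps is the price sellers receive.
Demand in terms of Ps becomes Qd = 202 − 1.5(Ps − 52) = 280 - 1.5Ps. Setting this equal to supply: 280 - 1.5Ps = -461 + 5Ps, so Ps = 114.
Buyers pay Pb = 114 − 52 = 62; Q' = -461 + 5·114 = 109.
Government outlay = subsidy × quantity = 52 × 109 = 5668.

Government cost = $5668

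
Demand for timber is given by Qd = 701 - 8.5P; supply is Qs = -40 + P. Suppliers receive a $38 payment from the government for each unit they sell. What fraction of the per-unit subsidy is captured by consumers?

Pre-subsidy: 701 - 8.5P = -40 + P gives P* = 78, Q* = 38.
With the subsidy, sellers receive Ps = Pb + 38 for each unit, where Pb is the price buyers pay.
Supply in terms of Pb becomes Qs = -40 + 1(Pb + 38) = -2 + Pb. Setting this equal to demand: 701 - 8.5Pb = -2 + Pb, so Pb = 74.
Sellers receive Ps = 74 + 38 = 112; Q' = 701 − 8.5·74 = 72.
Buyers' price falls by P* − Pb = 78 − 74 = 4; sellers' price rises by Ps − P* = 112 − 78 = 34.
So consumers capture 4/38 = 2/19 of each unit of subsidy.

Consumer share = 2/19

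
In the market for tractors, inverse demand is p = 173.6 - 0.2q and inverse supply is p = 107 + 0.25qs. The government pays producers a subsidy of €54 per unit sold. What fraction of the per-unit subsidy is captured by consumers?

Pre-subsidy: 173.6 - 0.2q = 107 + 0.25q gives q* = 148 and p* = 144.
With the subsidy, sellers receive ps = pb + 54 for each unit, where pb is the price buyers pay.
On the curves, pb = 173.6 - 0.2q and ps = 107 + 0.25q; the wedge ps − pb = 54 gives 107 + 0.25q − (173.6 - 0.2q) = 54, so q' = 268.
Then pb = 173.6 − 0.2·268 = 120 and ps = 107 + 0.25·268 = 174.
Buyers' price falls by p* − pb = 144 − 120 = 24; sellers' price rises by ps − p* = 174 − 144 = 30.
So consumers capture 24/54 = 4/9 of each unit of subsidy.

Consumer share = 4/9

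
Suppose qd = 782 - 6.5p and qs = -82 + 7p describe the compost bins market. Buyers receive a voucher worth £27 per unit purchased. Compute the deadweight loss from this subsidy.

Pre-subsidy: 782 - 6.5p = -82 + 7p gives p* = 64, q* = 366.
With the rebate, buyers effectively pay pb = ps − 27, where ps is the price sellers receive.
Demand in terms of ps becomes qd = 782 − 6.5(ps − 27) = 957.5 - 6.5ps. Setting this equal to supply: 957.5 - 6.5ps = -82 + 7ps, so ps = 77.
Buyers pay pb = 77 − 27 = 50; q' = -82 + 7·77 = 457.
The subsidy expands output by 457 − 366 = 91 past the efficient level; on those units the gap between marginal cost and willingness to pay runs from 0 up to 27.
DWL = ½ × 27 × 91 = 1228.5.

Deadweight loss = £1228.5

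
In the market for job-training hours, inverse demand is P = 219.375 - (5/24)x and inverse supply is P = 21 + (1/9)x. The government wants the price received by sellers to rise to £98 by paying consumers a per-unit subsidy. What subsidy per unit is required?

At a seller price of 98, quantity supplied is -189 + 9·98 = 693.
Buyers absorb 693 only when they pay Pb = 219.375 − (5/24)·693 = 75.
s = Ps − Pb = 98 − 75 = 23.

Required subsidy s = £23 per unit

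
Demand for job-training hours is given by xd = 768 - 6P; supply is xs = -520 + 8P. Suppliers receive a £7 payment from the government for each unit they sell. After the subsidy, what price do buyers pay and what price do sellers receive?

Buyers pay £88; sellers receive £95

Pre-subsidy: 768 - 6P = -520 + 8P gives P* = 92, x* = 216.
With the subsidy, sellers receive Ps = Pb + 7 for each unit, where Pb is the price buyers pay.
Supply in terms of Pb becomes xs = -520 + 8(Pb + 7) = -464 + 8Pb. Setting this equal to demand: 768 - 6Pb = -464 + 8Pb, so Pb = 88.
Sellers receive Ps = 88 + 7 = 95; x' = 768 − 6·88 = 240.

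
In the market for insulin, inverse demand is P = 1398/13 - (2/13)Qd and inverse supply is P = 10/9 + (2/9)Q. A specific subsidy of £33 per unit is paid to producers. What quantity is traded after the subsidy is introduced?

Q' = 370.75

Pre-subsidy: 1398/13 - (2/13)Q = 10/9 + (2/9)Q gives Q* = 283 and P* = 64.
With the subsidy, sellers receive Ps = Pb + 33 for each unit, where Pb is the price buyers pay.
On the curves, Pb = 1398/13 - (2/13)Q and Ps = 10/9 + (2/9)Q; the wedge Ps − Pb = 33 gives 10/9 + (2/9)Q − (1398/13 - (2/13)Q) = 33, so Q' = 370.75.
Then Pb = 1398/13 − (2/13)·370.75 = 50.5 and Ps = 10/9 + (2/9)·370.75 = 83.5.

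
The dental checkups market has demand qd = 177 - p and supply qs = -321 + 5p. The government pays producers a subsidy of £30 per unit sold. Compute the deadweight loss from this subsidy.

Pre-subsidy: 177 - p = -321 + 5p gives p* = 83, q* = 94.
With the subsidy, sellers receive ps = pb + 30 for each unit, where pb is the price buyers pay.
Supply in terms of pb becomes qs = -321 + 5(pb + 30) = -171 + 5pb. Setting this equal to demand: 177 - pb = -171 + 5pb, so pb = 58.
Sellers receive ps = 58 + 30 = 88; q' = 177 − 1·58 = 119.
The subsidy expands output by 119 − 94 = 25 past the efficient level; on those units the gap between marginal cost and willingness to pay runs from 0 up to 30.
DWL = ½ × 30 × 25 = 375.

Deadweight loss = £375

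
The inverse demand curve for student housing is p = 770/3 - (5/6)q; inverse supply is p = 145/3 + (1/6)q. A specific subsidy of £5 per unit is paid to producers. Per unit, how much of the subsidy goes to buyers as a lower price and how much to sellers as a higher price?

Pre-subsidy: 770/3 - (5/6)q = 145/3 + (1/6)q gives q* = 625/3 and p* = 1495/18.
With the subsidy, sellers receive ps = pb + 5 for each unit, where pb is the price buyers pay.
On the curves, pb = 770/3 - (5/6)q and ps = 145/3 + (1/6)q; the wedge ps − pb = 5 gives 145/3 + (1/6)q − (770/3 - (5/6)q) = 5, so q' = 640/3.
Then pb = 770/3 − (5/6)·(640/3) = 710/9 and ps = 145/3 + (1/6)·(640/3) = 755/9.
Buyers' price falls by p* − pb = 1495/18 − 710/9 = 25/6; sellers' price rises by ps − p* = 755/9 − 1495/18 = 5/6.

Buyers gain 25/6 per unit; sellers gain 5/6 per unit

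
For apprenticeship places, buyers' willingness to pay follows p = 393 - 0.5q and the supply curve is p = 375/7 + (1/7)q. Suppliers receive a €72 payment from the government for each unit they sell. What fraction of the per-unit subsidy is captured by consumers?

Pre-subsidy: 393 - 0.5q = 375/7 + (1/7)q gives q* = 528 and p* = 129.
With the subsidy, sellers receive ps = pb + 72 for each unit, where pb is the price buyers pay.
On the curves, pb = 393 - 0.5q and ps = 375/7 + (1/7)q; the wedge ps − pb = 72 gives 375/7 + (1/7)q − (393 - 0.5q) = 72, so q' = 640.
Then pb = 393 − 0.5·640 = 73 and ps = 375/7 + (1/7)·640 = 145.
Buyers' price falls by p* − pb = 129 − 73 = 56; sellers' price rises by ps − p* = 145 − 129 = 16.
So consumers capture 56/72 = 7/9 of each unit of subsidy.

Consumer share = 7/9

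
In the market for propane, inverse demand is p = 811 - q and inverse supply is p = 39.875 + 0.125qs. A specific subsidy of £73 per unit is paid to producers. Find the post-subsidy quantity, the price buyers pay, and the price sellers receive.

Pre-subsidy: 811 - q = 39.875 + 0.125q gives q* = 6169/9 and p* = 1130/9.
With the subsidy, sellers receive ps = pb + 73 for each unit, where pb is the price buyers pay.
On the curves, pb = 811 - q and ps = 39.875 + 0.125q; the wedge ps − pb = 73 gives 39.875 + 0.125q − (811 - q) = 73, so q' = 2251/3.
Then pb = 811 − 1·(2251/3) = 182/3 and ps = 39.875 + 0.125·(2251/3) = 401/3.

q' = 2251/3; buyers pay 182/3; sellers receive 401/3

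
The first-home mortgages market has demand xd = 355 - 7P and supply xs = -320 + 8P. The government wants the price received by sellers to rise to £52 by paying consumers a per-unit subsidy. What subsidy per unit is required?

At a seller price of 52, quantity supplied is -320 + 8·52 = 96.
Buyers absorb 96 only when they pay Pb with 355 − 7·Pb = 96, i.e. Pb = 37.
s = Ps − Pb = 52 − 37 = 15.

Required subsidy s = £15 per unit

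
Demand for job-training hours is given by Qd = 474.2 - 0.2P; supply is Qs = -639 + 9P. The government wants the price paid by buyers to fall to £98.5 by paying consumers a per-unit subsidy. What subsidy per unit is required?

At a buyer price of 98.5, quantity demanded is 474.2 − 0.2·98.5 = 454.5.
Sellers supply 454.5 only when they receive Ps with -639 + 9·Ps = 454.5, i.e. Ps = 121.5.
s = Ps − Pb = 121.5 − 98.5 = 23.

Required subsidy s = £23 per unit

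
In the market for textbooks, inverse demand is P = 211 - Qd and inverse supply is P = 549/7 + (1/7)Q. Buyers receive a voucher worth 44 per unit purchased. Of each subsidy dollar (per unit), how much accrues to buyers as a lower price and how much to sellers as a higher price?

Buyers gain 38.5 per unit; sellers gain 5.5 per unit

Pre-subsidy: 211 - Q = 549/7 + (1/7)Q gives Q* = 116 and P* = 95.
With the rebate, buyers effectively pay Pb = Ps − 44, where Ps is the price sellers receive.
On the curves, Pb = 211 - Q and Ps = 549/7 + (1/7)Q; the wedge Ps − Pb = 44 gives 549/7 + (1/7)Q − (211 - Q) = 44, so Q' = 154.5.
Then Pb = 211 − 1·154.5 = 56.5 and Ps = 549/7 + (1/7)·154.5 = 100.5.
Buyers' price falls by P* − Pb = 95 − 56.5 = 38.5; sellers' price rises by Ps − P* = 100.5 − 95 = 5.5.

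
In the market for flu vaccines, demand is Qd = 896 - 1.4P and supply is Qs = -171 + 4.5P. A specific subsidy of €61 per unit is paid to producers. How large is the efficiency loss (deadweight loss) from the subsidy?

Deadweight loss = 234423/118

Pre-subsidy: 896 - 1.4P = -171 + 4.5P gives P* = 10670/59, Q* = 37926/59.
With the subsidy, sellers receive Ps = Pb + 61 for each unit, where Pb is the price buyers pay.
Supply in terms of Pb becomes Qs = -171 + 4.5(Pb + 61) = 103.5 + 4.5Pb. Setting this equal to demand: 896 - 1.4Pb = 103.5 + 4.5Pb, so Pb = 7925/59.
Sellers receive Ps = 7925/59 + 61 = 11524/59; Q' = 896 − 1.4·(7925/59) = 41769/59.
The subsidy expands output by 41769/59 − 37926/59 = 3843/59 past the efficient level; on those units the gap between marginal cost and willingness to pay runs from 0 up to 61.
DWL = ½ × 61 × 3843/59 = 234423/118.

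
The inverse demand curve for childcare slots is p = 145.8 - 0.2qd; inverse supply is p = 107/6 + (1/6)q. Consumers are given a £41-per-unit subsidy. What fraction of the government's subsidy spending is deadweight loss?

DWL / government spending = 615/5069

Pre-subsidy: 145.8 - 0.2q = 107/6 + (1/6)q gives q* = 349 and p* = 76.
With the rebate, buyers effectively pay pb = ps − 41, where ps is the price sellers receive.
On the curves, pb = 145.8 - 0.2q and ps = 107/6 + (1/6)q; the wedge ps − pb = 41 gives 107/6 + (1/6)q − (145.8 - 0.2q) = 41, so q' = 5069/11.
Then pb = 145.8 − 0.2·(5069/11) = 590/11 and ps = 107/6 + (1/6)·(5069/11) = 1041/11.
ΔCS = ½(349 + 5069/11)(76 − 590/11) = 1095684/121; ΔPS = ½(349 + 5069/11)(1041/11 − 76) = 913070/121.
Government spending = 41 × 5069/11 = 207829/11.
DWL = ½ × 41 × (5069/11 − 349) = 25215/11; fraction = (25215/11) / (207829/11) = 615/5069.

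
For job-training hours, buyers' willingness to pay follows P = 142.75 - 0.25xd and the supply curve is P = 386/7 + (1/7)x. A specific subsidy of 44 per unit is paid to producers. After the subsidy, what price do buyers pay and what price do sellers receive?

Buyers pay 59; sellers receive 103

Pre-subsidy: 142.75 - 0.25x = 386/7 + (1/7)x gives x* = 223 and P* = 87.
With the subsidy, sellers receive Ps = Pb + 44 for each unit, where Pb is the price buyers pay.
On the curves, Pb = 142.75 - 0.25x and Ps = 386/7 + (1/7)x; the wedge Ps − Pb = 44 gives 386/7 + (1/7)x − (142.75 - 0.25x) = 44, so x' = 335.
Then Pb = 142.75 − 0.25·335 = 59 and Ps = 386/7 + (1/7)·335 = 103.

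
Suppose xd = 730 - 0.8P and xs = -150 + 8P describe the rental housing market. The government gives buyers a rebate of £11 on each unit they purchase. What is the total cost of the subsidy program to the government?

Government cost = £7238

Pre-subsidy: 730 - 0.8P = -150 + 8P gives P* = 100, x* = 650.
With the rebate, buyers effectively pay Pb = Ps − 11, where Ps is the price sellers receive.
Demand in terms of Ps becomes xd = 730 − 0.8(Ps − 11) = 738.8 - 0.8Ps. Setting this equal to supply: 738.8 - 0.8Ps = -150 + 8Ps, so Ps = 101.
Buyers pay Pb = 101 − 11 = 90; x' = -150 + 8·101 = 658.
Government outlay = subsidy × quantity = 11 × 658 = 7238.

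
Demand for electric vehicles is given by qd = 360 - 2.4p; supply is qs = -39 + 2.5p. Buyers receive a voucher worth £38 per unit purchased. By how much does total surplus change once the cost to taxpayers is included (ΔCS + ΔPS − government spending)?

Net change in total surplus = -43320/49

Pre-subsidy: 360 - 2.4p = -39 + 2.5p gives p* = 570/7, q* = 1152/7.
With the rebate, buyers effectively pay pb = ps − 38, where ps is the price sellers receive.
Demand in terms of ps becomes qd = 360 − 2.4(ps − 38) = 451.2 - 2.4ps. Setting this equal to supply: 451.2 - 2.4ps = -39 + 2.5ps, so ps = 4902/49.
Buyers pay pb = 4902/49 − 38 = 3040/49; q' = -39 + 2.5·(4902/49) = 10344/49.
ΔCS = ½(1152/7 + 10344/49)(570/7 − 3040/49) = 8743800/2401; ΔPS = ½(1152/7 + 10344/49)(4902/49 − 570/7) = 8394048/2401.
Government spending = 38 × 10344/49 = 393072/49.
Net change = 8743800/2401 + 8394048/2401 − 393072/49 = -43320/49. The loss equals the DWL triangle ½·38·2280/49.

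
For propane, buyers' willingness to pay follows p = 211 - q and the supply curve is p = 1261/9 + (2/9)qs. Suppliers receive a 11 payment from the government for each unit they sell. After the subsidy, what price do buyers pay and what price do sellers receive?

Pre-subsidy: 211 - q = 1261/9 + (2/9)q gives q* = 58 and p* = 153.
With the subsidy, sellers receive ps = pb + 11 for each unit, where pb is the price buyers pay.
On the curves, pb = 211 - q and ps = 1261/9 + (2/9)q; the wedge ps − pb = 11 gives 1261/9 + (2/9)q − (211 - q) = 11, so q' = 67.
Then pb = 211 − 1·67 = 144 and ps = 1261/9 + (2/9)·67 = 155.

Buyers pay 144; sellers receive 155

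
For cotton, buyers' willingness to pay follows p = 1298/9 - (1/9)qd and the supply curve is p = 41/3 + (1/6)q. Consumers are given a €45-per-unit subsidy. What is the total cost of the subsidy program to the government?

Pre-subsidy: 1298/9 - (1/9)q = 41/3 + (1/6)q gives q* = 470 and p* = 92.
With the rebate, buyers effectively pay pb = ps − 45, where ps is the price sellers receive.
On the curves, pb = 1298/9 - (1/9)q and ps = 41/3 + (1/6)q; the wedge ps − pb = 45 gives 41/3 + (1/6)q − (1298/9 - (1/9)q) = 45, so q' = 632.
Then pb = 1298/9 − (1/9)·632 = 74 and ps = 41/3 + (1/6)·632 = 119.
Government outlay = subsidy × quantity = 45 × 632 = 28440.

Government cost = €28440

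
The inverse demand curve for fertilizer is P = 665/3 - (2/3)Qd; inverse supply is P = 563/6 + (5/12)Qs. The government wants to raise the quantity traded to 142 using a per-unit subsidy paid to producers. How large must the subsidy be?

At Q = 142, from the demand curve buyers pay Pb = 665/3 − (2/3)·142 = 127; from the supply curve sellers need Ps = 563/6 + (5/12)·142 = 153.
The subsidy must fill the gap: s = Ps − Pb = 153 − 127 = 26.

Required subsidy s = 26 per unit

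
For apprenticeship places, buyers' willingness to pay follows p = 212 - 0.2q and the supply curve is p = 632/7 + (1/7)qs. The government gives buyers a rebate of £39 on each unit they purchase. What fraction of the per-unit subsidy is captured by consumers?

Consumer share = 7/12

Pre-subsidy: 212 - 0.2q = 632/7 + (1/7)q gives q* = 355 and p* = 141.
With the rebate, buyers effectively pay pb = ps − 39, where ps is the price sellers receive.
On the curves, pb = 212 - 0.2q and ps = 632/7 + (1/7)q; the wedge ps − pb = 39 gives 632/7 + (1/7)q − (212 - 0.2q) = 39, so q' = 468.75.
Then pb = 212 − 0.2·468.75 = 118.25 and ps = 632/7 + (1/7)·468.75 = 157.25.
Buyers' price falls by p* − pb = 141 − 118.25 = 22.75; sellers' price rises by ps − p* = 157.25 − 141 = 16.25.
So consumers capture 22.75/39 = 7/12 of each unit of subsidy.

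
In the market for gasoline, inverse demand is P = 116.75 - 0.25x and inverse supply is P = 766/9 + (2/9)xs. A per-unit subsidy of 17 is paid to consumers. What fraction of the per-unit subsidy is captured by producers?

Pre-subsidy: 116.75 - 0.25x = 766/9 + (2/9)x gives x* = 67 and P* = 100.
With the rebate, buyers effectively pay Pb = Ps − 17, where Ps is the price sellers receive.
On the curves, Pb = 116.75 - 0.25x and Ps = 766/9 + (2/9)x; the wedge Ps − Pb = 17 gives 766/9 + (2/9)x − (116.75 - 0.25x) = 17, so x' = 103.
Then Pb = 116.75 − 0.25·103 = 91 and Ps = 766/9 + (2/9)·103 = 108.
Buyers' price falls by P* − Pb = 100 − 91 = 9; sellers' price rises by Ps − P* = 108 − 100 = 8.
So producers capture 8/17 = 8/17 of each unit of subsidy.

Producer share = 8/17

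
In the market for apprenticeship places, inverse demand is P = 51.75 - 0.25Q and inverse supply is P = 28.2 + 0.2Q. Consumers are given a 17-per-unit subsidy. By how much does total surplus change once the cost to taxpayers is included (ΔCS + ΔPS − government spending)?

Net change in total surplus = -2890/9

Pre-subsidy: 51.75 - 0.25Q = 28.2 + 0.2Q gives Q* = 157/3 and P* = 116/3.
With the rebate, buyers effectively pay Pb = Ps − 17, where Ps is the price sellers receive.
On the curves, Pb = 51.75 - 0.25Q and Ps = 28.2 + 0.2Q; the wedge Ps − Pb = 17 gives 28.2 + 0.2Q − (51.75 - 0.25Q) = 17, so Q' = 811/9.
Then Pb = 51.75 − 0.25·(811/9) = 263/9 and Ps = 28.2 + 0.2·(811/9) = 416/9.
ΔCS = ½(157/3 + 811/9)(116/3 − 263/9) = 54485/81; ΔPS = ½(157/3 + 811/9)(416/9 − 116/3) = 43588/81.
Government spending = 17 × 811/9 = 13787/9.
Net change = 54485/81 + 43588/81 − 13787/9 = -2890/9. The loss equals the DWL triangle ½·17·340/9.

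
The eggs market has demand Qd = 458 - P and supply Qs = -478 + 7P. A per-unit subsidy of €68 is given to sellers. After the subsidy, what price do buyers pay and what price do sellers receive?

Pre-subsidy: 458 - P = -478 + 7P gives P* = 117, Q* = 341.
With the subsidy, sellers receive Ps = Pb + 68 for each unit, where Pb is the price buyers pay.
Supply in terms of Pb becomes Qs = -478 + 7(Pb + 68) = -2 + 7Pb. Setting this equal to demand: 458 - Pb = -2 + 7Pb, so Pb = 57.5.
Sellers receive Ps = 57.5 + 68 = 125.5; Q' = 458 − 1·57.5 = 400.5.

Buyers pay €57.5; sellers receive €125.5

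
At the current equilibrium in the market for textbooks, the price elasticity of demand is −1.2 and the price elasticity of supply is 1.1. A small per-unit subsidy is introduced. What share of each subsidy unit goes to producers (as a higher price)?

Producer share = 12/23

For a small subsidy around the equilibrium, the benefit split depends on the relative slopes, which at a point are proportional to the elasticities.
Buyer share = εs/(εs + |εd|) = 1.1/(1.1 + 1.2) = 11/23; seller share = |εd|/(εs + |εd|) = 12/23.
So producers capture 12/23 of the subsidy.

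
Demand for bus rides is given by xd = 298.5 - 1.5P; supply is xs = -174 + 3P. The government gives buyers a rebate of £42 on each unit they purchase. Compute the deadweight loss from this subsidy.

Deadweight loss = £882

Pre-subsidy: 298.5 - 1.5P = -174 + 3P gives P* = 105, x* = 141.
With the rebate, buyers effectively pay Pb = Ps − 42, where Ps is the price sellers receive.
Demand in terms of Ps becomes xd = 298.5 − 1.5(Ps − 42) = 361.5 - 1.5Ps. Setting this equal to supply: 361.5 - 1.5Ps = -174 + 3Ps, so Ps = 119.
Buyers pay Pb = 119 − 42 = 77; x' = -174 + 3·119 = 183.
The subsidy expands output by 183 − 141 = 42 past the efficient level; on those units the gap between marginal cost and willingness to pay runs from 0 up to 42.
DWL = ½ × 42 × 42 = 882.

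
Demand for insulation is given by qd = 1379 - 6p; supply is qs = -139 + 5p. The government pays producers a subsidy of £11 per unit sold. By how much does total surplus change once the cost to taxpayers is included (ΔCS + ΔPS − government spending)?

Pre-subsidy: 1379 - 6p = -139 + 5p gives p* = 138, q* = 551.
With the subsidy, sellers receive ps = pb + 11 for each unit, where pb is the price buyers pay.
Supply in terms of pb becomes qs = -139 + 5(pb + 11) = -84 + 5pb. Setting this equal to demand: 1379 - 6pb = -84 + 5pb, so pb = 133.
Sellers receive ps = 133 + 11 = 144; q' = 1379 − 6·133 = 581.
ΔCS = ½(551 + 581)(138 − 133) = 2830; ΔPS = ½(551 + 581)(144 − 138) = 3396.
Government spending = 11 × 581 = 6391.
Net change = 2830 + 3396 − 6391 = -165. The loss equals the DWL triangle ½·11·30.

Net change in total surplus = -£165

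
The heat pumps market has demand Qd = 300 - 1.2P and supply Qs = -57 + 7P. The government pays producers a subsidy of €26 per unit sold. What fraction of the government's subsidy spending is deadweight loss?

DWL / government spending = 91/1875

Pre-subsidy: 300 - 1.2P = -57 + 7P gives P* = 1785/41, Q* = 10158/41.
With the subsidy, sellers receive Ps = Pb + 26 for each unit, where Pb is the price buyers pay.
Supply in terms of Pb becomes Qs = -57 + 7(Pb + 26) = 125 + 7Pb. Setting this equal to demand: 300 - 1.2Pb = 125 + 7Pb, so Pb = 875/41.
Sellers receive Ps = 875/41 + 26 = 1941/41; Q' = 300 − 1.2·(875/41) = 11250/41.
ΔCS = ½(10158/41 + 11250/41)(1785/41 − 875/41) = 9740640/1681; ΔPS = ½(10158/41 + 11250/41)(1941/41 − 1785/41) = 1669824/1681.
Government spending = 26 × 11250/41 = 292500/41.
DWL = ½ × 26 × (11250/41 − 10158/41) = 14196/41; fraction = (14196/41) / (292500/41) = 91/1875.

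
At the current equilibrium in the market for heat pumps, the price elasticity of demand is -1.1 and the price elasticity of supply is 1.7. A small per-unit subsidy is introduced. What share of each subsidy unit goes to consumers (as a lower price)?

For a small subsidy around the equilibrium, the benefit split depends on the relative slopes, which at a point are proportional to the elasticities.
Buyer share = εs/(εs + |εd|) = 1.7/(1.7 + 1.1) = 17/28; seller share = |εd|/(εs + |εd|) = 11/28.

Consumer share = 17/28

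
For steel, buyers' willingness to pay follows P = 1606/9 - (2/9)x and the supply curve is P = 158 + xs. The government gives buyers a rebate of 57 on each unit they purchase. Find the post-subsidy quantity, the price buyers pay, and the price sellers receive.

x' = 697/11; buyers pay 1808/11; sellers receive 2435/11

Pre-subsidy: 1606/9 - (2/9)x = 158 + x gives x* = 184/11 and P* = 1922/11.
With the rebate, buyers effectively pay Pb = Ps − 57, where Ps is the price sellers receive.
On the curves, Pb = 1606/9 - (2/9)x and Ps = 158 + x; the wedge Ps − Pb = 57 gives 158 + x − (1606/9 - (2/9)x) = 57, so x' = 697/11.
Then Pb = 1606/9 − (2/9)·(697/11) = 1808/11 and Ps = 158 + 1·(697/11) = 2435/11.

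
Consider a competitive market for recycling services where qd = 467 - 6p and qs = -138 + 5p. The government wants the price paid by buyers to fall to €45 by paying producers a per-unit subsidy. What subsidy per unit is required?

At a buyer price of 45, quantity demanded is 467 − 6·45 = 197.
Sellers supply 197 only when they receive ps with -138 + 5·ps = 197, i.e. ps = 67.
s = ps − pb = 67 − 45 = 22.

Required subsidy s = €22 per unit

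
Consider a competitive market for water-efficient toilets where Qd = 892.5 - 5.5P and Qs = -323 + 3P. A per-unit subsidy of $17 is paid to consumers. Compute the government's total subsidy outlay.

Pre-subsidy: 892.5 - 5.5P = -323 + 3P gives P* = 143, Q* = 106.
With the rebate, buyers effectively pay Pb = Ps − 17, where Ps is the price sellers receive.
Demand in terms of Ps becomes Qd = 892.5 − 5.5(Ps − 17) = 986 - 5.5Ps. Setting this equal to supply: 986 - 5.5Ps = -323 + 3Ps, so Ps = 154.
Buyers pay Pb = 154 − 17 = 137; Q' = -323 + 3·154 = 139.
Government outlay = subsidy × quantity = 17 × 139 = 2363.

Government cost = $2363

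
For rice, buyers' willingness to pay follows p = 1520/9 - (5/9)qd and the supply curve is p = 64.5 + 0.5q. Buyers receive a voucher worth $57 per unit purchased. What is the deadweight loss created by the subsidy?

Deadweight loss = $1539

Pre-subsidy: 1520/9 - (5/9)q = 64.5 + 0.5q gives q* = 1879/19 and p* = 2165/19.
With the rebate, buyers effectively pay pb = ps − 57, where ps is the price sellers receive.
On the curves, pb = 1520/9 - (5/9)q and ps = 64.5 + 0.5q; the wedge ps − pb = 57 gives 64.5 + 0.5q − (1520/9 - (5/9)q) = 57, so q' = 2905/19.
Then pb = 1520/9 − (5/9)·(2905/19) = 1595/19 and ps = 64.5 + 0.5·(2905/19) = 2678/19.
The subsidy expands output by 2905/19 − 1879/19 = 54 past the efficient level; on those units the gap between marginal cost and willingness to pay runs from 0 up to 57.
DWL = ½ × 57 × 54 = 1539.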